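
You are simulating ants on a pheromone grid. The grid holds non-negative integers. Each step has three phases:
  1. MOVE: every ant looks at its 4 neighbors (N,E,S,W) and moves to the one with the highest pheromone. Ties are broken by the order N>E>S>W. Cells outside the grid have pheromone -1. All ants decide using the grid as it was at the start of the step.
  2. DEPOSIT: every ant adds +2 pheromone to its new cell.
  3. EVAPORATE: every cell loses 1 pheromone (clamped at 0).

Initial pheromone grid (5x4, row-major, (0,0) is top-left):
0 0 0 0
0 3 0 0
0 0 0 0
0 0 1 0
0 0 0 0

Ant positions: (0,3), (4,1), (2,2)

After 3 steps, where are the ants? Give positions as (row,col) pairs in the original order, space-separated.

Step 1: ant0:(0,3)->S->(1,3) | ant1:(4,1)->N->(3,1) | ant2:(2,2)->S->(3,2)
  grid max=2 at (1,1)
Step 2: ant0:(1,3)->N->(0,3) | ant1:(3,1)->E->(3,2) | ant2:(3,2)->W->(3,1)
  grid max=3 at (3,2)
Step 3: ant0:(0,3)->S->(1,3) | ant1:(3,2)->W->(3,1) | ant2:(3,1)->E->(3,2)
  grid max=4 at (3,2)

(1,3) (3,1) (3,2)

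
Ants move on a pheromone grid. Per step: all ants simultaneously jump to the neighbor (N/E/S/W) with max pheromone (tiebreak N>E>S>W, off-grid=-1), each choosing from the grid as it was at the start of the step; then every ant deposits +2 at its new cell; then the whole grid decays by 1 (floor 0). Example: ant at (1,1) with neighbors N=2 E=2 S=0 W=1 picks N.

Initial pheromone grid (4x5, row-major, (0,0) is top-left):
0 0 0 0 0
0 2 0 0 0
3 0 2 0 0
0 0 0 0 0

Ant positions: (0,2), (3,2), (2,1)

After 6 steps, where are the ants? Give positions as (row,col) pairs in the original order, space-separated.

Step 1: ant0:(0,2)->E->(0,3) | ant1:(3,2)->N->(2,2) | ant2:(2,1)->W->(2,0)
  grid max=4 at (2,0)
Step 2: ant0:(0,3)->E->(0,4) | ant1:(2,2)->N->(1,2) | ant2:(2,0)->N->(1,0)
  grid max=3 at (2,0)
Step 3: ant0:(0,4)->S->(1,4) | ant1:(1,2)->S->(2,2) | ant2:(1,0)->S->(2,0)
  grid max=4 at (2,0)
Step 4: ant0:(1,4)->N->(0,4) | ant1:(2,2)->N->(1,2) | ant2:(2,0)->N->(1,0)
  grid max=3 at (2,0)
Step 5: ant0:(0,4)->S->(1,4) | ant1:(1,2)->S->(2,2) | ant2:(1,0)->S->(2,0)
  grid max=4 at (2,0)
Step 6: ant0:(1,4)->N->(0,4) | ant1:(2,2)->N->(1,2) | ant2:(2,0)->N->(1,0)
  grid max=3 at (2,0)

(0,4) (1,2) (1,0)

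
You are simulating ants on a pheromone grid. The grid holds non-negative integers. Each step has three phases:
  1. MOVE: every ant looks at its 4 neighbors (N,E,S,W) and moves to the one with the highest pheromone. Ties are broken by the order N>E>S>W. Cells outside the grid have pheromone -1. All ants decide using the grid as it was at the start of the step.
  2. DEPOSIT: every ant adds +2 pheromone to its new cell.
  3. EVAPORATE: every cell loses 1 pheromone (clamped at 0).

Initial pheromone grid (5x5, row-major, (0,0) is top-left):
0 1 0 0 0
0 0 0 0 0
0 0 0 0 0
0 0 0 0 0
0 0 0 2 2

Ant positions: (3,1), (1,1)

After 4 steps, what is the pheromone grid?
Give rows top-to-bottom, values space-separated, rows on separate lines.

After step 1: ants at (2,1),(0,1)
  0 2 0 0 0
  0 0 0 0 0
  0 1 0 0 0
  0 0 0 0 0
  0 0 0 1 1
After step 2: ants at (1,1),(0,2)
  0 1 1 0 0
  0 1 0 0 0
  0 0 0 0 0
  0 0 0 0 0
  0 0 0 0 0
After step 3: ants at (0,1),(0,1)
  0 4 0 0 0
  0 0 0 0 0
  0 0 0 0 0
  0 0 0 0 0
  0 0 0 0 0
After step 4: ants at (0,2),(0,2)
  0 3 3 0 0
  0 0 0 0 0
  0 0 0 0 0
  0 0 0 0 0
  0 0 0 0 0

0 3 3 0 0
0 0 0 0 0
0 0 0 0 0
0 0 0 0 0
0 0 0 0 0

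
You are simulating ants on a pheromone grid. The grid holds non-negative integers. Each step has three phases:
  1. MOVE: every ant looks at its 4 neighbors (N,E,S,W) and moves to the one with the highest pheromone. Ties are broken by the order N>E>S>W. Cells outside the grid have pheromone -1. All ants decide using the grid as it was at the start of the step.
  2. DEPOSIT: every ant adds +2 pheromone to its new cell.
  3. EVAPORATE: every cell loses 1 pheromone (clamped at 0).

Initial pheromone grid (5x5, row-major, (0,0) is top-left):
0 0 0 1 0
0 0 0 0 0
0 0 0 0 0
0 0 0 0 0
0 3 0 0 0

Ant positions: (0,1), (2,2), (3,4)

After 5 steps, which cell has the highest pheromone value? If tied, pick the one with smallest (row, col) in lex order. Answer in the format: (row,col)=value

Step 1: ant0:(0,1)->E->(0,2) | ant1:(2,2)->N->(1,2) | ant2:(3,4)->N->(2,4)
  grid max=2 at (4,1)
Step 2: ant0:(0,2)->S->(1,2) | ant1:(1,2)->N->(0,2) | ant2:(2,4)->N->(1,4)
  grid max=2 at (0,2)
Step 3: ant0:(1,2)->N->(0,2) | ant1:(0,2)->S->(1,2) | ant2:(1,4)->N->(0,4)
  grid max=3 at (0,2)
Step 4: ant0:(0,2)->S->(1,2) | ant1:(1,2)->N->(0,2) | ant2:(0,4)->S->(1,4)
  grid max=4 at (0,2)
Step 5: ant0:(1,2)->N->(0,2) | ant1:(0,2)->S->(1,2) | ant2:(1,4)->N->(0,4)
  grid max=5 at (0,2)
Final grid:
  0 0 5 0 1
  0 0 5 0 0
  0 0 0 0 0
  0 0 0 0 0
  0 0 0 0 0
Max pheromone 5 at (0,2)

Answer: (0,2)=5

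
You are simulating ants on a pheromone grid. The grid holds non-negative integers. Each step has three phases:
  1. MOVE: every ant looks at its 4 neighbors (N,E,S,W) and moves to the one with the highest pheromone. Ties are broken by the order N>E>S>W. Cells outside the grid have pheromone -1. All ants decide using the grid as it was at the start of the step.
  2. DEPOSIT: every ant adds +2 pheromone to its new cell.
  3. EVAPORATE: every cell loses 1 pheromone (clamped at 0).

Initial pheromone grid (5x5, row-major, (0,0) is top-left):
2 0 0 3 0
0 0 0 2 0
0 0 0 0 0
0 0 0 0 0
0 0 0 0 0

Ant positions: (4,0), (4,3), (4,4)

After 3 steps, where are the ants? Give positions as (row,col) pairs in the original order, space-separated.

Step 1: ant0:(4,0)->N->(3,0) | ant1:(4,3)->N->(3,3) | ant2:(4,4)->N->(3,4)
  grid max=2 at (0,3)
Step 2: ant0:(3,0)->N->(2,0) | ant1:(3,3)->E->(3,4) | ant2:(3,4)->W->(3,3)
  grid max=2 at (3,3)
Step 3: ant0:(2,0)->N->(1,0) | ant1:(3,4)->W->(3,3) | ant2:(3,3)->E->(3,4)
  grid max=3 at (3,3)

(1,0) (3,3) (3,4)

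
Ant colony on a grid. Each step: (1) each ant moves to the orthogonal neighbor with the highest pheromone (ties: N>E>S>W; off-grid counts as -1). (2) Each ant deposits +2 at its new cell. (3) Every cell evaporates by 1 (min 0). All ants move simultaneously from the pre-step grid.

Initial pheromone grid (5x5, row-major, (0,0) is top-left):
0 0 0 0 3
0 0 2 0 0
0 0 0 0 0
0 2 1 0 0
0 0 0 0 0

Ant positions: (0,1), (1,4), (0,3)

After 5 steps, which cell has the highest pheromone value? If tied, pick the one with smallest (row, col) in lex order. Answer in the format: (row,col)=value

Step 1: ant0:(0,1)->E->(0,2) | ant1:(1,4)->N->(0,4) | ant2:(0,3)->E->(0,4)
  grid max=6 at (0,4)
Step 2: ant0:(0,2)->S->(1,2) | ant1:(0,4)->S->(1,4) | ant2:(0,4)->S->(1,4)
  grid max=5 at (0,4)
Step 3: ant0:(1,2)->N->(0,2) | ant1:(1,4)->N->(0,4) | ant2:(1,4)->N->(0,4)
  grid max=8 at (0,4)
Step 4: ant0:(0,2)->S->(1,2) | ant1:(0,4)->S->(1,4) | ant2:(0,4)->S->(1,4)
  grid max=7 at (0,4)
Step 5: ant0:(1,2)->N->(0,2) | ant1:(1,4)->N->(0,4) | ant2:(1,4)->N->(0,4)
  grid max=10 at (0,4)
Final grid:
  0 0 1 0 10
  0 0 1 0 4
  0 0 0 0 0
  0 0 0 0 0
  0 0 0 0 0
Max pheromone 10 at (0,4)

Answer: (0,4)=10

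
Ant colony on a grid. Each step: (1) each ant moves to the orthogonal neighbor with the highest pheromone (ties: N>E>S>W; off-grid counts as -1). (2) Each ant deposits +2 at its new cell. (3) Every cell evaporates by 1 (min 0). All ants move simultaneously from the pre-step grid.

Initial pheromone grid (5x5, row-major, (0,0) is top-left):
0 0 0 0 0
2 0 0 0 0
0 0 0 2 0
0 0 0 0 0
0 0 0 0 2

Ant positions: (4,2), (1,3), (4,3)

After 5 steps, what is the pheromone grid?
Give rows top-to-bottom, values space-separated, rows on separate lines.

After step 1: ants at (3,2),(2,3),(4,4)
  0 0 0 0 0
  1 0 0 0 0
  0 0 0 3 0
  0 0 1 0 0
  0 0 0 0 3
After step 2: ants at (2,2),(1,3),(3,4)
  0 0 0 0 0
  0 0 0 1 0
  0 0 1 2 0
  0 0 0 0 1
  0 0 0 0 2
After step 3: ants at (2,3),(2,3),(4,4)
  0 0 0 0 0
  0 0 0 0 0
  0 0 0 5 0
  0 0 0 0 0
  0 0 0 0 3
After step 4: ants at (1,3),(1,3),(3,4)
  0 0 0 0 0
  0 0 0 3 0
  0 0 0 4 0
  0 0 0 0 1
  0 0 0 0 2
After step 5: ants at (2,3),(2,3),(4,4)
  0 0 0 0 0
  0 0 0 2 0
  0 0 0 7 0
  0 0 0 0 0
  0 0 0 0 3

0 0 0 0 0
0 0 0 2 0
0 0 0 7 0
0 0 0 0 0
0 0 0 0 3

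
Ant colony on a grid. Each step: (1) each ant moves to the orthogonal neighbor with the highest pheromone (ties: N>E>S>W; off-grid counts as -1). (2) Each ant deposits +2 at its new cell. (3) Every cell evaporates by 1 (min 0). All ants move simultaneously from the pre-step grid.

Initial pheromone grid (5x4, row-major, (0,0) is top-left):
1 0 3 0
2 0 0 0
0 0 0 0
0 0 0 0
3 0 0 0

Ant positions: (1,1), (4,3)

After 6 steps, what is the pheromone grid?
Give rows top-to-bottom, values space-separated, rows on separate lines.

After step 1: ants at (1,0),(3,3)
  0 0 2 0
  3 0 0 0
  0 0 0 0
  0 0 0 1
  2 0 0 0
After step 2: ants at (0,0),(2,3)
  1 0 1 0
  2 0 0 0
  0 0 0 1
  0 0 0 0
  1 0 0 0
After step 3: ants at (1,0),(1,3)
  0 0 0 0
  3 0 0 1
  0 0 0 0
  0 0 0 0
  0 0 0 0
After step 4: ants at (0,0),(0,3)
  1 0 0 1
  2 0 0 0
  0 0 0 0
  0 0 0 0
  0 0 0 0
After step 5: ants at (1,0),(1,3)
  0 0 0 0
  3 0 0 1
  0 0 0 0
  0 0 0 0
  0 0 0 0
After step 6: ants at (0,0),(0,3)
  1 0 0 1
  2 0 0 0
  0 0 0 0
  0 0 0 0
  0 0 0 0

1 0 0 1
2 0 0 0
0 0 0 0
0 0 0 0
0 0 0 0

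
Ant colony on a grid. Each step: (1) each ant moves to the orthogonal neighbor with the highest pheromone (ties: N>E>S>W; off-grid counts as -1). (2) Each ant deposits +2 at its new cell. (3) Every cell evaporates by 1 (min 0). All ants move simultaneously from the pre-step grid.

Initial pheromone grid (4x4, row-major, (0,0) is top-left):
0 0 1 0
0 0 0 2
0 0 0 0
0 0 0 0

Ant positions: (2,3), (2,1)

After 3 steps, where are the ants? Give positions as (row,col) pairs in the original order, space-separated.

Step 1: ant0:(2,3)->N->(1,3) | ant1:(2,1)->N->(1,1)
  grid max=3 at (1,3)
Step 2: ant0:(1,3)->N->(0,3) | ant1:(1,1)->N->(0,1)
  grid max=2 at (1,3)
Step 3: ant0:(0,3)->S->(1,3) | ant1:(0,1)->E->(0,2)
  grid max=3 at (1,3)

(1,3) (0,2)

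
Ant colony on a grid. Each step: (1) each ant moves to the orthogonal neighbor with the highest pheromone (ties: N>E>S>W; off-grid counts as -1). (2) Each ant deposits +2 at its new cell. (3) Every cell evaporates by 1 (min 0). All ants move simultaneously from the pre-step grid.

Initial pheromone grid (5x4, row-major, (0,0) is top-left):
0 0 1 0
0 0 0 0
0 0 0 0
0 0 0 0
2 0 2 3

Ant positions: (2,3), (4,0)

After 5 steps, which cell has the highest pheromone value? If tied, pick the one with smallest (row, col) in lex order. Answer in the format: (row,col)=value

Step 1: ant0:(2,3)->N->(1,3) | ant1:(4,0)->N->(3,0)
  grid max=2 at (4,3)
Step 2: ant0:(1,3)->N->(0,3) | ant1:(3,0)->S->(4,0)
  grid max=2 at (4,0)
Step 3: ant0:(0,3)->S->(1,3) | ant1:(4,0)->N->(3,0)
  grid max=1 at (1,3)
Step 4: ant0:(1,3)->N->(0,3) | ant1:(3,0)->S->(4,0)
  grid max=2 at (4,0)
Step 5: ant0:(0,3)->S->(1,3) | ant1:(4,0)->N->(3,0)
  grid max=1 at (1,3)
Final grid:
  0 0 0 0
  0 0 0 1
  0 0 0 0
  1 0 0 0
  1 0 0 0
Max pheromone 1 at (1,3)

Answer: (1,3)=1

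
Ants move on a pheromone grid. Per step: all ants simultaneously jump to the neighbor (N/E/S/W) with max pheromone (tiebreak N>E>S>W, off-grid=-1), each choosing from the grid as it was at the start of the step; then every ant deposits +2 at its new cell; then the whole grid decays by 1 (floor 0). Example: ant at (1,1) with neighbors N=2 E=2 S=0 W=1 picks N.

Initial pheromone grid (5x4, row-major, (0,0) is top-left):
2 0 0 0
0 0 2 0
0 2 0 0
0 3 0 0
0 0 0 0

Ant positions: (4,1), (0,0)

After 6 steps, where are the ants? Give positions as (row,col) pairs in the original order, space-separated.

Step 1: ant0:(4,1)->N->(3,1) | ant1:(0,0)->E->(0,1)
  grid max=4 at (3,1)
Step 2: ant0:(3,1)->N->(2,1) | ant1:(0,1)->W->(0,0)
  grid max=3 at (3,1)
Step 3: ant0:(2,1)->S->(3,1) | ant1:(0,0)->E->(0,1)
  grid max=4 at (3,1)
Step 4: ant0:(3,1)->N->(2,1) | ant1:(0,1)->W->(0,0)
  grid max=3 at (3,1)
Step 5: ant0:(2,1)->S->(3,1) | ant1:(0,0)->E->(0,1)
  grid max=4 at (3,1)
Step 6: ant0:(3,1)->N->(2,1) | ant1:(0,1)->W->(0,0)
  grid max=3 at (3,1)

(2,1) (0,0)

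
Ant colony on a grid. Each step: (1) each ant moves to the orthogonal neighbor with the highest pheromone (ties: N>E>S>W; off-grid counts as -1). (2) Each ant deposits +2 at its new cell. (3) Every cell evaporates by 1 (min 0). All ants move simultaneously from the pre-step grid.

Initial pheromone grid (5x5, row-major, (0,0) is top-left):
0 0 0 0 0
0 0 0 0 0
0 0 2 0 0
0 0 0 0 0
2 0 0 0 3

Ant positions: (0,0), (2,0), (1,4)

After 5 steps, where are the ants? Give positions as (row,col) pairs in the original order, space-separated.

Step 1: ant0:(0,0)->E->(0,1) | ant1:(2,0)->N->(1,0) | ant2:(1,4)->N->(0,4)
  grid max=2 at (4,4)
Step 2: ant0:(0,1)->E->(0,2) | ant1:(1,0)->N->(0,0) | ant2:(0,4)->S->(1,4)
  grid max=1 at (0,0)
Step 3: ant0:(0,2)->E->(0,3) | ant1:(0,0)->E->(0,1) | ant2:(1,4)->N->(0,4)
  grid max=1 at (0,1)
Step 4: ant0:(0,3)->E->(0,4) | ant1:(0,1)->E->(0,2) | ant2:(0,4)->W->(0,3)
  grid max=2 at (0,3)
Step 5: ant0:(0,4)->W->(0,3) | ant1:(0,2)->E->(0,3) | ant2:(0,3)->E->(0,4)
  grid max=5 at (0,3)

(0,3) (0,3) (0,4)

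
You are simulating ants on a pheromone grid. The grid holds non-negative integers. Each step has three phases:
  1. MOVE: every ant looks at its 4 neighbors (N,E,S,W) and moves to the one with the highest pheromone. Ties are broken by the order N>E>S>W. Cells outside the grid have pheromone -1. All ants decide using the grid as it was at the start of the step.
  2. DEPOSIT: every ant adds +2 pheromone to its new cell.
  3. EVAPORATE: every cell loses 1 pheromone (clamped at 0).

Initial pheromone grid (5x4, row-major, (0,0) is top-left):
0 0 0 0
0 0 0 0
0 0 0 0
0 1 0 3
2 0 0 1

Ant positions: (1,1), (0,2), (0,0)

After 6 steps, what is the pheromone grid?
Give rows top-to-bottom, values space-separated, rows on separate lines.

After step 1: ants at (0,1),(0,3),(0,1)
  0 3 0 1
  0 0 0 0
  0 0 0 0
  0 0 0 2
  1 0 0 0
After step 2: ants at (0,2),(1,3),(0,2)
  0 2 3 0
  0 0 0 1
  0 0 0 0
  0 0 0 1
  0 0 0 0
After step 3: ants at (0,1),(0,3),(0,1)
  0 5 2 1
  0 0 0 0
  0 0 0 0
  0 0 0 0
  0 0 0 0
After step 4: ants at (0,2),(0,2),(0,2)
  0 4 7 0
  0 0 0 0
  0 0 0 0
  0 0 0 0
  0 0 0 0
After step 5: ants at (0,1),(0,1),(0,1)
  0 9 6 0
  0 0 0 0
  0 0 0 0
  0 0 0 0
  0 0 0 0
After step 6: ants at (0,2),(0,2),(0,2)
  0 8 11 0
  0 0 0 0
  0 0 0 0
  0 0 0 0
  0 0 0 0

0 8 11 0
0 0 0 0
0 0 0 0
0 0 0 0
0 0 0 0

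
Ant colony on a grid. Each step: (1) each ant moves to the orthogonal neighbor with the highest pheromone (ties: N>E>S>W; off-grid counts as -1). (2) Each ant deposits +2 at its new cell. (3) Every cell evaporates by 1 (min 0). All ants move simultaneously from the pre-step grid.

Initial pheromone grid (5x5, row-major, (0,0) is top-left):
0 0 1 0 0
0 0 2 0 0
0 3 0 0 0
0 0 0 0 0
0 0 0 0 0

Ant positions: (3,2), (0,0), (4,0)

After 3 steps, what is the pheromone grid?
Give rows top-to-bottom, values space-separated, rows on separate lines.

After step 1: ants at (2,2),(0,1),(3,0)
  0 1 0 0 0
  0 0 1 0 0
  0 2 1 0 0
  1 0 0 0 0
  0 0 0 0 0
After step 2: ants at (2,1),(0,2),(2,0)
  0 0 1 0 0
  0 0 0 0 0
  1 3 0 0 0
  0 0 0 0 0
  0 0 0 0 0
After step 3: ants at (2,0),(0,3),(2,1)
  0 0 0 1 0
  0 0 0 0 0
  2 4 0 0 0
  0 0 0 0 0
  0 0 0 0 0

0 0 0 1 0
0 0 0 0 0
2 4 0 0 0
0 0 0 0 0
0 0 0 0 0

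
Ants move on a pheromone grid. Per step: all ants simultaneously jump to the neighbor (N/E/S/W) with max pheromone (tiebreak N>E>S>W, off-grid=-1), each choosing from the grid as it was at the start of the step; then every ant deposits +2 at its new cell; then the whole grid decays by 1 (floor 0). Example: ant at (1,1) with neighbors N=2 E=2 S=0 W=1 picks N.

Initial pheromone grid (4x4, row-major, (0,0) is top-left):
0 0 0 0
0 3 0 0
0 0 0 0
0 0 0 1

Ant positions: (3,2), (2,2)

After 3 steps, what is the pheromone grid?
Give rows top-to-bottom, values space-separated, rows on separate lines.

After step 1: ants at (3,3),(1,2)
  0 0 0 0
  0 2 1 0
  0 0 0 0
  0 0 0 2
After step 2: ants at (2,3),(1,1)
  0 0 0 0
  0 3 0 0
  0 0 0 1
  0 0 0 1
After step 3: ants at (3,3),(0,1)
  0 1 0 0
  0 2 0 0
  0 0 0 0
  0 0 0 2

0 1 0 0
0 2 0 0
0 0 0 0
0 0 0 2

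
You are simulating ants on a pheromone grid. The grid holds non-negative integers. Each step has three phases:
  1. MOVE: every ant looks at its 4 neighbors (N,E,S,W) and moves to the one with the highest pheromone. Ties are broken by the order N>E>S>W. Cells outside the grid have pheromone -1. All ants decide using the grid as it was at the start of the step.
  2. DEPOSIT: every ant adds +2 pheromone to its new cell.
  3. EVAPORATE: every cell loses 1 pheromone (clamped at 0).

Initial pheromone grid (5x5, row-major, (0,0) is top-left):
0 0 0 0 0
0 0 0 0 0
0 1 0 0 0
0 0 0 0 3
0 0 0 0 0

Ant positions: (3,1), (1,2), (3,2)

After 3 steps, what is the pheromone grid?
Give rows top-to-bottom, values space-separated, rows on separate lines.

After step 1: ants at (2,1),(0,2),(2,2)
  0 0 1 0 0
  0 0 0 0 0
  0 2 1 0 0
  0 0 0 0 2
  0 0 0 0 0
After step 2: ants at (2,2),(0,3),(2,1)
  0 0 0 1 0
  0 0 0 0 0
  0 3 2 0 0
  0 0 0 0 1
  0 0 0 0 0
After step 3: ants at (2,1),(0,4),(2,2)
  0 0 0 0 1
  0 0 0 0 0
  0 4 3 0 0
  0 0 0 0 0
  0 0 0 0 0

0 0 0 0 1
0 0 0 0 0
0 4 3 0 0
0 0 0 0 0
0 0 0 0 0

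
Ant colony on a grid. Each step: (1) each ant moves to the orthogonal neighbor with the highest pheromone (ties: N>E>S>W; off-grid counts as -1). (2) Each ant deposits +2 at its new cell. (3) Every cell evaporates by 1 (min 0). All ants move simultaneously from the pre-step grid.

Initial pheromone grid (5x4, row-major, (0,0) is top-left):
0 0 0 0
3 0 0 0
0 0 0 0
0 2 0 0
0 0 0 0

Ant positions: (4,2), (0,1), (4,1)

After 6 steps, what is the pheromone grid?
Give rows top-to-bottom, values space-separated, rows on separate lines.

After step 1: ants at (3,2),(0,2),(3,1)
  0 0 1 0
  2 0 0 0
  0 0 0 0
  0 3 1 0
  0 0 0 0
After step 2: ants at (3,1),(0,3),(3,2)
  0 0 0 1
  1 0 0 0
  0 0 0 0
  0 4 2 0
  0 0 0 0
After step 3: ants at (3,2),(1,3),(3,1)
  0 0 0 0
  0 0 0 1
  0 0 0 0
  0 5 3 0
  0 0 0 0
After step 4: ants at (3,1),(0,3),(3,2)
  0 0 0 1
  0 0 0 0
  0 0 0 0
  0 6 4 0
  0 0 0 0
After step 5: ants at (3,2),(1,3),(3,1)
  0 0 0 0
  0 0 0 1
  0 0 0 0
  0 7 5 0
  0 0 0 0
After step 6: ants at (3,1),(0,3),(3,2)
  0 0 0 1
  0 0 0 0
  0 0 0 0
  0 8 6 0
  0 0 0 0

0 0 0 1
0 0 0 0
0 0 0 0
0 8 6 0
0 0 0 0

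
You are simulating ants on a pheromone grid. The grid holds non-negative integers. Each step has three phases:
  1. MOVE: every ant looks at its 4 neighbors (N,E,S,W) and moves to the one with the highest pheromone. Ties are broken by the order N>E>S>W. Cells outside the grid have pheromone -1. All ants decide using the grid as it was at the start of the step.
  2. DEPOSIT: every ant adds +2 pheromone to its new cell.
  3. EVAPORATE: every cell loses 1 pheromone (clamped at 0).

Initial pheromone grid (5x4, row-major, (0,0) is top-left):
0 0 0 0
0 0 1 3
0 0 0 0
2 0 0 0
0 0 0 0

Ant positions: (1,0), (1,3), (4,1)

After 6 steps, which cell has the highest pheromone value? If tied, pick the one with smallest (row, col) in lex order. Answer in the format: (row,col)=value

Answer: (1,2)=5

Derivation:
Step 1: ant0:(1,0)->N->(0,0) | ant1:(1,3)->W->(1,2) | ant2:(4,1)->N->(3,1)
  grid max=2 at (1,2)
Step 2: ant0:(0,0)->E->(0,1) | ant1:(1,2)->E->(1,3) | ant2:(3,1)->W->(3,0)
  grid max=3 at (1,3)
Step 3: ant0:(0,1)->E->(0,2) | ant1:(1,3)->W->(1,2) | ant2:(3,0)->N->(2,0)
  grid max=2 at (1,2)
Step 4: ant0:(0,2)->S->(1,2) | ant1:(1,2)->E->(1,3) | ant2:(2,0)->S->(3,0)
  grid max=3 at (1,2)
Step 5: ant0:(1,2)->E->(1,3) | ant1:(1,3)->W->(1,2) | ant2:(3,0)->N->(2,0)
  grid max=4 at (1,2)
Step 6: ant0:(1,3)->W->(1,2) | ant1:(1,2)->E->(1,3) | ant2:(2,0)->S->(3,0)
  grid max=5 at (1,2)
Final grid:
  0 0 0 0
  0 0 5 5
  0 0 0 0
  2 0 0 0
  0 0 0 0
Max pheromone 5 at (1,2)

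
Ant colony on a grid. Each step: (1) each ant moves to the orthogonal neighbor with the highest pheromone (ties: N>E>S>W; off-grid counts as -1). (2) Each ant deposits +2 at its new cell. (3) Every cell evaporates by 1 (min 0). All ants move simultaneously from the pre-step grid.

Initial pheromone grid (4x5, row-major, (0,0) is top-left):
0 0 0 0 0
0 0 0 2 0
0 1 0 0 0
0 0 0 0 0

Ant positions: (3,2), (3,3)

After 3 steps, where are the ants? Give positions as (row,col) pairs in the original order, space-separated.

Step 1: ant0:(3,2)->N->(2,2) | ant1:(3,3)->N->(2,3)
  grid max=1 at (1,3)
Step 2: ant0:(2,2)->E->(2,3) | ant1:(2,3)->N->(1,3)
  grid max=2 at (1,3)
Step 3: ant0:(2,3)->N->(1,3) | ant1:(1,3)->S->(2,3)
  grid max=3 at (1,3)

(1,3) (2,3)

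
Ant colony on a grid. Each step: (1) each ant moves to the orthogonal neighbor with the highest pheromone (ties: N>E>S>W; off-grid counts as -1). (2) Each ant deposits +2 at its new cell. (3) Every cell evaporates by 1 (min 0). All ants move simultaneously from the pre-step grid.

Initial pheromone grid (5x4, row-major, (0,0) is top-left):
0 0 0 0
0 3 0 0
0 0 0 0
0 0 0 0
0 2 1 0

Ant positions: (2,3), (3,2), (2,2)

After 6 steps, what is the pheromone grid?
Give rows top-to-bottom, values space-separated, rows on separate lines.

After step 1: ants at (1,3),(4,2),(1,2)
  0 0 0 0
  0 2 1 1
  0 0 0 0
  0 0 0 0
  0 1 2 0
After step 2: ants at (1,2),(4,1),(1,1)
  0 0 0 0
  0 3 2 0
  0 0 0 0
  0 0 0 0
  0 2 1 0
After step 3: ants at (1,1),(4,2),(1,2)
  0 0 0 0
  0 4 3 0
  0 0 0 0
  0 0 0 0
  0 1 2 0
After step 4: ants at (1,2),(4,1),(1,1)
  0 0 0 0
  0 5 4 0
  0 0 0 0
  0 0 0 0
  0 2 1 0
After step 5: ants at (1,1),(4,2),(1,2)
  0 0 0 0
  0 6 5 0
  0 0 0 0
  0 0 0 0
  0 1 2 0
After step 6: ants at (1,2),(4,1),(1,1)
  0 0 0 0
  0 7 6 0
  0 0 0 0
  0 0 0 0
  0 2 1 0

0 0 0 0
0 7 6 0
0 0 0 0
0 0 0 0
0 2 1 0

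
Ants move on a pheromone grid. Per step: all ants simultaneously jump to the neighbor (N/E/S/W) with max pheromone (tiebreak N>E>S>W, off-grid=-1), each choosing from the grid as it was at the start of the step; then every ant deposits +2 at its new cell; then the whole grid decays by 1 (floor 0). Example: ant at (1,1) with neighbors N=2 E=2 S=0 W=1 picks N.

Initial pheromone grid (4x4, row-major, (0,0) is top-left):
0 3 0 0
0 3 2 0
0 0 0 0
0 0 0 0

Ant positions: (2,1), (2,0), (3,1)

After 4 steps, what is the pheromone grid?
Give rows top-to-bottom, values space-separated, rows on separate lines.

After step 1: ants at (1,1),(1,0),(2,1)
  0 2 0 0
  1 4 1 0
  0 1 0 0
  0 0 0 0
After step 2: ants at (0,1),(1,1),(1,1)
  0 3 0 0
  0 7 0 0
  0 0 0 0
  0 0 0 0
After step 3: ants at (1,1),(0,1),(0,1)
  0 6 0 0
  0 8 0 0
  0 0 0 0
  0 0 0 0
After step 4: ants at (0,1),(1,1),(1,1)
  0 7 0 0
  0 11 0 0
  0 0 0 0
  0 0 0 0

0 7 0 0
0 11 0 0
0 0 0 0
0 0 0 0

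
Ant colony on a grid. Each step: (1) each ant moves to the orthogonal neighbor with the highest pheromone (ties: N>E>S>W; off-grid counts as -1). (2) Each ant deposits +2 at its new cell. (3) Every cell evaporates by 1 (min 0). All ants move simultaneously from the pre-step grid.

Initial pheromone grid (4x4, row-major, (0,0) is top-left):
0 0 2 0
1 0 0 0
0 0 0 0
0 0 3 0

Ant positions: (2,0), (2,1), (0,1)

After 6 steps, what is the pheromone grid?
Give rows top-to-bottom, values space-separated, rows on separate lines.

After step 1: ants at (1,0),(1,1),(0,2)
  0 0 3 0
  2 1 0 0
  0 0 0 0
  0 0 2 0
After step 2: ants at (1,1),(1,0),(0,3)
  0 0 2 1
  3 2 0 0
  0 0 0 0
  0 0 1 0
After step 3: ants at (1,0),(1,1),(0,2)
  0 0 3 0
  4 3 0 0
  0 0 0 0
  0 0 0 0
After step 4: ants at (1,1),(1,0),(0,3)
  0 0 2 1
  5 4 0 0
  0 0 0 0
  0 0 0 0
After step 5: ants at (1,0),(1,1),(0,2)
  0 0 3 0
  6 5 0 0
  0 0 0 0
  0 0 0 0
After step 6: ants at (1,1),(1,0),(0,3)
  0 0 2 1
  7 6 0 0
  0 0 0 0
  0 0 0 0

0 0 2 1
7 6 0 0
0 0 0 0
0 0 0 0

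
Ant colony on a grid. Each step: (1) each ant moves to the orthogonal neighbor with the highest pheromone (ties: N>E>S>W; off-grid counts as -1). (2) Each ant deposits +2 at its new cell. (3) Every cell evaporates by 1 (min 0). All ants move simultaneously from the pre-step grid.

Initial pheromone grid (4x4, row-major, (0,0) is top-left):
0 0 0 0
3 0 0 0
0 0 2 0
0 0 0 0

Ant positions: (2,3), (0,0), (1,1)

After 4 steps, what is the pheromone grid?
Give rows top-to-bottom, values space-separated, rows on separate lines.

After step 1: ants at (2,2),(1,0),(1,0)
  0 0 0 0
  6 0 0 0
  0 0 3 0
  0 0 0 0
After step 2: ants at (1,2),(0,0),(0,0)
  3 0 0 0
  5 0 1 0
  0 0 2 0
  0 0 0 0
After step 3: ants at (2,2),(1,0),(1,0)
  2 0 0 0
  8 0 0 0
  0 0 3 0
  0 0 0 0
After step 4: ants at (1,2),(0,0),(0,0)
  5 0 0 0
  7 0 1 0
  0 0 2 0
  0 0 0 0

5 0 0 0
7 0 1 0
0 0 2 0
0 0 0 0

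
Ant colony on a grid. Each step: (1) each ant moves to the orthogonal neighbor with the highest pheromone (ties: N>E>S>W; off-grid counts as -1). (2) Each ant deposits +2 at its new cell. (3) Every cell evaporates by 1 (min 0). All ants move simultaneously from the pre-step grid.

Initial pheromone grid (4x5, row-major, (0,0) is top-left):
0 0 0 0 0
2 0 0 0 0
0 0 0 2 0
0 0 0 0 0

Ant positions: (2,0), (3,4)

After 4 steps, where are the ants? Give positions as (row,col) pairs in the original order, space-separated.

Step 1: ant0:(2,0)->N->(1,0) | ant1:(3,4)->N->(2,4)
  grid max=3 at (1,0)
Step 2: ant0:(1,0)->N->(0,0) | ant1:(2,4)->W->(2,3)
  grid max=2 at (1,0)
Step 3: ant0:(0,0)->S->(1,0) | ant1:(2,3)->N->(1,3)
  grid max=3 at (1,0)
Step 4: ant0:(1,0)->N->(0,0) | ant1:(1,3)->S->(2,3)
  grid max=2 at (1,0)

(0,0) (2,3)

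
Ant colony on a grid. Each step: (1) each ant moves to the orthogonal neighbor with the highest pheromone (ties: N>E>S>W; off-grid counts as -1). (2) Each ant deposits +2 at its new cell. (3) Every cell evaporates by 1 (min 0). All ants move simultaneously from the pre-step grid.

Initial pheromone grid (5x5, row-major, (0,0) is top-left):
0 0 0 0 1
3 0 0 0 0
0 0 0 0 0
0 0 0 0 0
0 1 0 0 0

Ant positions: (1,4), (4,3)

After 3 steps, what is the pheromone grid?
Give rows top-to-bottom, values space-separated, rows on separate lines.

After step 1: ants at (0,4),(3,3)
  0 0 0 0 2
  2 0 0 0 0
  0 0 0 0 0
  0 0 0 1 0
  0 0 0 0 0
After step 2: ants at (1,4),(2,3)
  0 0 0 0 1
  1 0 0 0 1
  0 0 0 1 0
  0 0 0 0 0
  0 0 0 0 0
After step 3: ants at (0,4),(1,3)
  0 0 0 0 2
  0 0 0 1 0
  0 0 0 0 0
  0 0 0 0 0
  0 0 0 0 0

0 0 0 0 2
0 0 0 1 0
0 0 0 0 0
0 0 0 0 0
0 0 0 0 0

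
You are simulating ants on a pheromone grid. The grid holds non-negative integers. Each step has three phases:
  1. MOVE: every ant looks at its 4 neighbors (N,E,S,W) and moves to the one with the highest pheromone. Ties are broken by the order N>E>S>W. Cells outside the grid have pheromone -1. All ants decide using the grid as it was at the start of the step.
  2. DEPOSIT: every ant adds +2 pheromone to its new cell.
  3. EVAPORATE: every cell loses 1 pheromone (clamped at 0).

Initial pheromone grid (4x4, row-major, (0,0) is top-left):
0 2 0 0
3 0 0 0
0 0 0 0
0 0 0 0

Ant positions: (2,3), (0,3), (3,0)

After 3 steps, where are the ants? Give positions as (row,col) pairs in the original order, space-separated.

Step 1: ant0:(2,3)->N->(1,3) | ant1:(0,3)->S->(1,3) | ant2:(3,0)->N->(2,0)
  grid max=3 at (1,3)
Step 2: ant0:(1,3)->N->(0,3) | ant1:(1,3)->N->(0,3) | ant2:(2,0)->N->(1,0)
  grid max=3 at (0,3)
Step 3: ant0:(0,3)->S->(1,3) | ant1:(0,3)->S->(1,3) | ant2:(1,0)->N->(0,0)
  grid max=5 at (1,3)

(1,3) (1,3) (0,0)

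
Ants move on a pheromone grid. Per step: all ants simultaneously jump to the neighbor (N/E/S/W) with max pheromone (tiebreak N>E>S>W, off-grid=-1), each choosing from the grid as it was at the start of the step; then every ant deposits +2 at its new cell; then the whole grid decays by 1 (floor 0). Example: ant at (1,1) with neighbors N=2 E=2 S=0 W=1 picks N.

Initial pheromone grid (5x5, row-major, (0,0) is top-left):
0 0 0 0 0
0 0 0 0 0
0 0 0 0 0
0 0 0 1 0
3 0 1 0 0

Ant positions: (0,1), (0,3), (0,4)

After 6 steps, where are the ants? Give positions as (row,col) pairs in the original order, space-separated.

Step 1: ant0:(0,1)->E->(0,2) | ant1:(0,3)->E->(0,4) | ant2:(0,4)->S->(1,4)
  grid max=2 at (4,0)
Step 2: ant0:(0,2)->E->(0,3) | ant1:(0,4)->S->(1,4) | ant2:(1,4)->N->(0,4)
  grid max=2 at (0,4)
Step 3: ant0:(0,3)->E->(0,4) | ant1:(1,4)->N->(0,4) | ant2:(0,4)->S->(1,4)
  grid max=5 at (0,4)
Step 4: ant0:(0,4)->S->(1,4) | ant1:(0,4)->S->(1,4) | ant2:(1,4)->N->(0,4)
  grid max=6 at (0,4)
Step 5: ant0:(1,4)->N->(0,4) | ant1:(1,4)->N->(0,4) | ant2:(0,4)->S->(1,4)
  grid max=9 at (0,4)
Step 6: ant0:(0,4)->S->(1,4) | ant1:(0,4)->S->(1,4) | ant2:(1,4)->N->(0,4)
  grid max=10 at (0,4)

(1,4) (1,4) (0,4)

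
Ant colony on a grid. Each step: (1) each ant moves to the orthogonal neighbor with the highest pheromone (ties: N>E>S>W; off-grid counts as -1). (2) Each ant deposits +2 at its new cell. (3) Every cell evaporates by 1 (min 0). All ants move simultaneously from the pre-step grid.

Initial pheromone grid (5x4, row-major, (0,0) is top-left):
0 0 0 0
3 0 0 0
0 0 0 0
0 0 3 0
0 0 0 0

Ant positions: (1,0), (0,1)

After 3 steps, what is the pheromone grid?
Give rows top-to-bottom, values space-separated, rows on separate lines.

After step 1: ants at (0,0),(0,2)
  1 0 1 0
  2 0 0 0
  0 0 0 0
  0 0 2 0
  0 0 0 0
After step 2: ants at (1,0),(0,3)
  0 0 0 1
  3 0 0 0
  0 0 0 0
  0 0 1 0
  0 0 0 0
After step 3: ants at (0,0),(1,3)
  1 0 0 0
  2 0 0 1
  0 0 0 0
  0 0 0 0
  0 0 0 0

1 0 0 0
2 0 0 1
0 0 0 0
0 0 0 0
0 0 0 0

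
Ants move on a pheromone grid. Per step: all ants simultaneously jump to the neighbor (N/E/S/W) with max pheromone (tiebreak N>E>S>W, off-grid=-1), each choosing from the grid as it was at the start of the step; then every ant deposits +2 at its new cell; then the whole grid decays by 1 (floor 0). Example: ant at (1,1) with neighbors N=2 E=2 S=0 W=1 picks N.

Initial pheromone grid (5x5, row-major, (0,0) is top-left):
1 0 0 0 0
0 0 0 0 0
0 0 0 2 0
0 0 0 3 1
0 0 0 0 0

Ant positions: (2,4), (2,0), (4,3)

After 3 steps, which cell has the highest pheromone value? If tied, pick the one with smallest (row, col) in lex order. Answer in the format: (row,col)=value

Answer: (3,3)=6

Derivation:
Step 1: ant0:(2,4)->W->(2,3) | ant1:(2,0)->N->(1,0) | ant2:(4,3)->N->(3,3)
  grid max=4 at (3,3)
Step 2: ant0:(2,3)->S->(3,3) | ant1:(1,0)->N->(0,0) | ant2:(3,3)->N->(2,3)
  grid max=5 at (3,3)
Step 3: ant0:(3,3)->N->(2,3) | ant1:(0,0)->E->(0,1) | ant2:(2,3)->S->(3,3)
  grid max=6 at (3,3)
Final grid:
  0 1 0 0 0
  0 0 0 0 0
  0 0 0 5 0
  0 0 0 6 0
  0 0 0 0 0
Max pheromone 6 at (3,3)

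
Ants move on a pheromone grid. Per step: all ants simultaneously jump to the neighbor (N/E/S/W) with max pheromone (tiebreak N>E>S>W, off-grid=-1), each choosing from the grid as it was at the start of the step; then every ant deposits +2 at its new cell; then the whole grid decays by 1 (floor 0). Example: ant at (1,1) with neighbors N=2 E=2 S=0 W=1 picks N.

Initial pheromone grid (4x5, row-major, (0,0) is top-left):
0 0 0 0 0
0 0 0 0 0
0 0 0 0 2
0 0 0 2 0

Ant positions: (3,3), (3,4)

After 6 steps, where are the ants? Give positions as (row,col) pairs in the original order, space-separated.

Step 1: ant0:(3,3)->N->(2,3) | ant1:(3,4)->N->(2,4)
  grid max=3 at (2,4)
Step 2: ant0:(2,3)->E->(2,4) | ant1:(2,4)->W->(2,3)
  grid max=4 at (2,4)
Step 3: ant0:(2,4)->W->(2,3) | ant1:(2,3)->E->(2,4)
  grid max=5 at (2,4)
Step 4: ant0:(2,3)->E->(2,4) | ant1:(2,4)->W->(2,3)
  grid max=6 at (2,4)
Step 5: ant0:(2,4)->W->(2,3) | ant1:(2,3)->E->(2,4)
  grid max=7 at (2,4)
Step 6: ant0:(2,3)->E->(2,4) | ant1:(2,4)->W->(2,3)
  grid max=8 at (2,4)

(2,4) (2,3)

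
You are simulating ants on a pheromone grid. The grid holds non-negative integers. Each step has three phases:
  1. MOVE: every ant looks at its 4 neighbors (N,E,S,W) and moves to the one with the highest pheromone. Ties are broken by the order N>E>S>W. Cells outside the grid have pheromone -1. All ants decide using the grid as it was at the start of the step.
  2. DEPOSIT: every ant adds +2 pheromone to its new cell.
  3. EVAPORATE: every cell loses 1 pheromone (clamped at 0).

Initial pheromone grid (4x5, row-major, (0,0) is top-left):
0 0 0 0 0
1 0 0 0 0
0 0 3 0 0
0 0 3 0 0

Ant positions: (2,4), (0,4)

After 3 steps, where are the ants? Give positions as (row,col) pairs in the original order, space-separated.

Step 1: ant0:(2,4)->N->(1,4) | ant1:(0,4)->S->(1,4)
  grid max=3 at (1,4)
Step 2: ant0:(1,4)->N->(0,4) | ant1:(1,4)->N->(0,4)
  grid max=3 at (0,4)
Step 3: ant0:(0,4)->S->(1,4) | ant1:(0,4)->S->(1,4)
  grid max=5 at (1,4)

(1,4) (1,4)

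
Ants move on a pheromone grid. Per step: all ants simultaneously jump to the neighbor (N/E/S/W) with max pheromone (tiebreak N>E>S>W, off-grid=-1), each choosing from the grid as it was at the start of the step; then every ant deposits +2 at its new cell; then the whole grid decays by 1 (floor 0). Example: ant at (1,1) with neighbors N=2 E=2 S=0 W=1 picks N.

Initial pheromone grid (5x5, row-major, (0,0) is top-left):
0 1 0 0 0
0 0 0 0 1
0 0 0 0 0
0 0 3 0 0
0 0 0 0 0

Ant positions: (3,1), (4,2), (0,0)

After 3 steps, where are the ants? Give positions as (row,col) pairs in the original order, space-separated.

Step 1: ant0:(3,1)->E->(3,2) | ant1:(4,2)->N->(3,2) | ant2:(0,0)->E->(0,1)
  grid max=6 at (3,2)
Step 2: ant0:(3,2)->N->(2,2) | ant1:(3,2)->N->(2,2) | ant2:(0,1)->E->(0,2)
  grid max=5 at (3,2)
Step 3: ant0:(2,2)->S->(3,2) | ant1:(2,2)->S->(3,2) | ant2:(0,2)->W->(0,1)
  grid max=8 at (3,2)

(3,2) (3,2) (0,1)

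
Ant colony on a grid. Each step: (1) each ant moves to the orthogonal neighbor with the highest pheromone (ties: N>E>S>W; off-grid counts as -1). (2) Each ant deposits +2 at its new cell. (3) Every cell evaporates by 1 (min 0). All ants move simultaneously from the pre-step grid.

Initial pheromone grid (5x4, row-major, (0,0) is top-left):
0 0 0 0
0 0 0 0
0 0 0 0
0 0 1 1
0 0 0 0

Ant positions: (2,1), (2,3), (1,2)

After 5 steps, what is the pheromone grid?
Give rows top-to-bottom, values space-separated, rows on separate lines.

After step 1: ants at (1,1),(3,3),(0,2)
  0 0 1 0
  0 1 0 0
  0 0 0 0
  0 0 0 2
  0 0 0 0
After step 2: ants at (0,1),(2,3),(0,3)
  0 1 0 1
  0 0 0 0
  0 0 0 1
  0 0 0 1
  0 0 0 0
After step 3: ants at (0,2),(3,3),(1,3)
  0 0 1 0
  0 0 0 1
  0 0 0 0
  0 0 0 2
  0 0 0 0
After step 4: ants at (0,3),(2,3),(0,3)
  0 0 0 3
  0 0 0 0
  0 0 0 1
  0 0 0 1
  0 0 0 0
After step 5: ants at (1,3),(3,3),(1,3)
  0 0 0 2
  0 0 0 3
  0 0 0 0
  0 0 0 2
  0 0 0 0

0 0 0 2
0 0 0 3
0 0 0 0
0 0 0 2
0 0 0 0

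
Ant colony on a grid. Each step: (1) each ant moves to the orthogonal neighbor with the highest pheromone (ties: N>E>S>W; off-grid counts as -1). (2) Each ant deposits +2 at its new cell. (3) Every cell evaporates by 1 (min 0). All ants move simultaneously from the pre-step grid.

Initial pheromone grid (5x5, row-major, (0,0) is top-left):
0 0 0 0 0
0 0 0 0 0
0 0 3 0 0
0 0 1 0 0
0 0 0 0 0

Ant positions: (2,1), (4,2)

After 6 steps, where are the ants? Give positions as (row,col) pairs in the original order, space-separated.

Step 1: ant0:(2,1)->E->(2,2) | ant1:(4,2)->N->(3,2)
  grid max=4 at (2,2)
Step 2: ant0:(2,2)->S->(3,2) | ant1:(3,2)->N->(2,2)
  grid max=5 at (2,2)
Step 3: ant0:(3,2)->N->(2,2) | ant1:(2,2)->S->(3,2)
  grid max=6 at (2,2)
Step 4: ant0:(2,2)->S->(3,2) | ant1:(3,2)->N->(2,2)
  grid max=7 at (2,2)
Step 5: ant0:(3,2)->N->(2,2) | ant1:(2,2)->S->(3,2)
  grid max=8 at (2,2)
Step 6: ant0:(2,2)->S->(3,2) | ant1:(3,2)->N->(2,2)
  grid max=9 at (2,2)

(3,2) (2,2)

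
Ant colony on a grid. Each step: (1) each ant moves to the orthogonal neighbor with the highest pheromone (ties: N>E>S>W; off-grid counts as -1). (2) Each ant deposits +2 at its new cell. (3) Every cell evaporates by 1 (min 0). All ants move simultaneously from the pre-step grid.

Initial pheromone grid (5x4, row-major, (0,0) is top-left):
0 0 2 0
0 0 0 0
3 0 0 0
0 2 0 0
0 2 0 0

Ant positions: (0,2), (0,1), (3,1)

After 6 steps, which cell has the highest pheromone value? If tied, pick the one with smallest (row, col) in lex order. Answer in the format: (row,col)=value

Answer: (0,2)=8

Derivation:
Step 1: ant0:(0,2)->E->(0,3) | ant1:(0,1)->E->(0,2) | ant2:(3,1)->S->(4,1)
  grid max=3 at (0,2)
Step 2: ant0:(0,3)->W->(0,2) | ant1:(0,2)->E->(0,3) | ant2:(4,1)->N->(3,1)
  grid max=4 at (0,2)
Step 3: ant0:(0,2)->E->(0,3) | ant1:(0,3)->W->(0,2) | ant2:(3,1)->S->(4,1)
  grid max=5 at (0,2)
Step 4: ant0:(0,3)->W->(0,2) | ant1:(0,2)->E->(0,3) | ant2:(4,1)->N->(3,1)
  grid max=6 at (0,2)
Step 5: ant0:(0,2)->E->(0,3) | ant1:(0,3)->W->(0,2) | ant2:(3,1)->S->(4,1)
  grid max=7 at (0,2)
Step 6: ant0:(0,3)->W->(0,2) | ant1:(0,2)->E->(0,3) | ant2:(4,1)->N->(3,1)
  grid max=8 at (0,2)
Final grid:
  0 0 8 6
  0 0 0 0
  0 0 0 0
  0 2 0 0
  0 2 0 0
Max pheromone 8 at (0,2)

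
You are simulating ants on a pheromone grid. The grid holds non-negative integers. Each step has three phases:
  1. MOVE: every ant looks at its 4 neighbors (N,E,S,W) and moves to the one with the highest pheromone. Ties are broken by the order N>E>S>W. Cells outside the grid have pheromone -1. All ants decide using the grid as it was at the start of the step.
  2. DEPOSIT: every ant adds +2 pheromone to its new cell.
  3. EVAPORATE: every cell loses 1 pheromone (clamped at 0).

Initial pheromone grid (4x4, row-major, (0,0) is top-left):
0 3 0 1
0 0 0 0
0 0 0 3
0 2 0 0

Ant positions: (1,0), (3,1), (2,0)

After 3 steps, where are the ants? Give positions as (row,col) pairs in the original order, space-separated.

Step 1: ant0:(1,0)->N->(0,0) | ant1:(3,1)->N->(2,1) | ant2:(2,0)->N->(1,0)
  grid max=2 at (0,1)
Step 2: ant0:(0,0)->E->(0,1) | ant1:(2,1)->S->(3,1) | ant2:(1,0)->N->(0,0)
  grid max=3 at (0,1)
Step 3: ant0:(0,1)->W->(0,0) | ant1:(3,1)->N->(2,1) | ant2:(0,0)->E->(0,1)
  grid max=4 at (0,1)

(0,0) (2,1) (0,1)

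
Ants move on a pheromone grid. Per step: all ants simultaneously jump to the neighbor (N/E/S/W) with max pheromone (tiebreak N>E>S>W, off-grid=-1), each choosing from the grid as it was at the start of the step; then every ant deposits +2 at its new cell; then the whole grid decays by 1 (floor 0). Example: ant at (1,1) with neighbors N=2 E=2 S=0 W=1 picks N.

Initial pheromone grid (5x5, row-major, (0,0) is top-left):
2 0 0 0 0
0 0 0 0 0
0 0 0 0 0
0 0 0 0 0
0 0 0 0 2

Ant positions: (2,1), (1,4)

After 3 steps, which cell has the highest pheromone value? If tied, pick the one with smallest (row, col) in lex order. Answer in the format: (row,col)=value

Step 1: ant0:(2,1)->N->(1,1) | ant1:(1,4)->N->(0,4)
  grid max=1 at (0,0)
Step 2: ant0:(1,1)->N->(0,1) | ant1:(0,4)->S->(1,4)
  grid max=1 at (0,1)
Step 3: ant0:(0,1)->E->(0,2) | ant1:(1,4)->N->(0,4)
  grid max=1 at (0,2)
Final grid:
  0 0 1 0 1
  0 0 0 0 0
  0 0 0 0 0
  0 0 0 0 0
  0 0 0 0 0
Max pheromone 1 at (0,2)

Answer: (0,2)=1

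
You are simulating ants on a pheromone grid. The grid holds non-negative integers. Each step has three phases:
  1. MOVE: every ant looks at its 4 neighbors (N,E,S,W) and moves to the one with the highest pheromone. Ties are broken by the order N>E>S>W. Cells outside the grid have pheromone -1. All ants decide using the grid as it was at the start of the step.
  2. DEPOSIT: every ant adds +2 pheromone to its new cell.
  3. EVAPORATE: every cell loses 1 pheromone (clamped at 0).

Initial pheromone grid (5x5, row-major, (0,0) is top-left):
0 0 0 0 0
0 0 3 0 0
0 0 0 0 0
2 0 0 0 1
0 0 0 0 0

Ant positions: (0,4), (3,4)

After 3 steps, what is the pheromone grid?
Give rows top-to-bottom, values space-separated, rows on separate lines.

After step 1: ants at (1,4),(2,4)
  0 0 0 0 0
  0 0 2 0 1
  0 0 0 0 1
  1 0 0 0 0
  0 0 0 0 0
After step 2: ants at (2,4),(1,4)
  0 0 0 0 0
  0 0 1 0 2
  0 0 0 0 2
  0 0 0 0 0
  0 0 0 0 0
After step 3: ants at (1,4),(2,4)
  0 0 0 0 0
  0 0 0 0 3
  0 0 0 0 3
  0 0 0 0 0
  0 0 0 0 0

0 0 0 0 0
0 0 0 0 3
0 0 0 0 3
0 0 0 0 0
0 0 0 0 0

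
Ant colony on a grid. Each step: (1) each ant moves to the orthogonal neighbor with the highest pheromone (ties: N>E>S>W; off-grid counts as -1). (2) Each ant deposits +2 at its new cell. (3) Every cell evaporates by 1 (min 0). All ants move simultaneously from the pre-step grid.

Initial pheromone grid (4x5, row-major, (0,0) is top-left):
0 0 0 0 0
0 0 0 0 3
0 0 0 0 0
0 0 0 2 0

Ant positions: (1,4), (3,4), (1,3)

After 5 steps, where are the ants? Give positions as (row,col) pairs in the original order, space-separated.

Step 1: ant0:(1,4)->N->(0,4) | ant1:(3,4)->W->(3,3) | ant2:(1,3)->E->(1,4)
  grid max=4 at (1,4)
Step 2: ant0:(0,4)->S->(1,4) | ant1:(3,3)->N->(2,3) | ant2:(1,4)->N->(0,4)
  grid max=5 at (1,4)
Step 3: ant0:(1,4)->N->(0,4) | ant1:(2,3)->S->(3,3) | ant2:(0,4)->S->(1,4)
  grid max=6 at (1,4)
Step 4: ant0:(0,4)->S->(1,4) | ant1:(3,3)->N->(2,3) | ant2:(1,4)->N->(0,4)
  grid max=7 at (1,4)
Step 5: ant0:(1,4)->N->(0,4) | ant1:(2,3)->S->(3,3) | ant2:(0,4)->S->(1,4)
  grid max=8 at (1,4)

(0,4) (3,3) (1,4)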